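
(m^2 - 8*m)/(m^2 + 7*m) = (m - 8)/(m + 7)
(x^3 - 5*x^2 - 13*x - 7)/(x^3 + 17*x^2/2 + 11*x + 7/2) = 2*(x^2 - 6*x - 7)/(2*x^2 + 15*x + 7)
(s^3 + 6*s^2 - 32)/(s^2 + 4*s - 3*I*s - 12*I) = (s^2 + 2*s - 8)/(s - 3*I)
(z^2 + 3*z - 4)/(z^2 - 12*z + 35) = (z^2 + 3*z - 4)/(z^2 - 12*z + 35)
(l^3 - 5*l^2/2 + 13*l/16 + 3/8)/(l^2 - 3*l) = (16*l^3 - 40*l^2 + 13*l + 6)/(16*l*(l - 3))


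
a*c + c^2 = c*(a + c)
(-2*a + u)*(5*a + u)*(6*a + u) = -60*a^3 + 8*a^2*u + 9*a*u^2 + u^3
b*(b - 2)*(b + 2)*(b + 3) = b^4 + 3*b^3 - 4*b^2 - 12*b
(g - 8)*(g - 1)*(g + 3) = g^3 - 6*g^2 - 19*g + 24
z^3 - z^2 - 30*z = z*(z - 6)*(z + 5)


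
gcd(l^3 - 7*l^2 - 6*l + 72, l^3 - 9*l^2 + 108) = l^2 - 3*l - 18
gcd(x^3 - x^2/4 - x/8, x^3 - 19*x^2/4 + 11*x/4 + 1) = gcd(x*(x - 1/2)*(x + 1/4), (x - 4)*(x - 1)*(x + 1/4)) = x + 1/4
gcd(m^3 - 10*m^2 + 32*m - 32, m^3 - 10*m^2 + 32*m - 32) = m^3 - 10*m^2 + 32*m - 32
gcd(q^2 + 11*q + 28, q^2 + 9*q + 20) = q + 4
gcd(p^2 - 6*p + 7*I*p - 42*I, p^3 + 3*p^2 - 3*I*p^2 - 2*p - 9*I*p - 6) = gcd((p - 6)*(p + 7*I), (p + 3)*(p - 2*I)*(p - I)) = 1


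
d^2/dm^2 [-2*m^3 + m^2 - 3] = 2 - 12*m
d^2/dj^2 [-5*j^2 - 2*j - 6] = -10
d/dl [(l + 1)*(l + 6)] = 2*l + 7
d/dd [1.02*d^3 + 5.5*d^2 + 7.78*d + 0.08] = 3.06*d^2 + 11.0*d + 7.78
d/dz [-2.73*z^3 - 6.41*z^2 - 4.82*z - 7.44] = -8.19*z^2 - 12.82*z - 4.82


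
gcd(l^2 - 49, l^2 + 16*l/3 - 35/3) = l + 7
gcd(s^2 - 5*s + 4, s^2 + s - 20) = s - 4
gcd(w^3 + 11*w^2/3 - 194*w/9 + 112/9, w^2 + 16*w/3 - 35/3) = w + 7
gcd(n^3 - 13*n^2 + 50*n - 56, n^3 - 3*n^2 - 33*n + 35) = n - 7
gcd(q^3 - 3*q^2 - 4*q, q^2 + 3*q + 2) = q + 1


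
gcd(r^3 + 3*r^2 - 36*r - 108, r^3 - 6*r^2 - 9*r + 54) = r^2 - 3*r - 18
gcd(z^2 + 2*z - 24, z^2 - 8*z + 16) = z - 4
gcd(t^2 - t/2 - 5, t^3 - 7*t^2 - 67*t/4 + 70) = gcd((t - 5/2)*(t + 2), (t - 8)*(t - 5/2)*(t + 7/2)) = t - 5/2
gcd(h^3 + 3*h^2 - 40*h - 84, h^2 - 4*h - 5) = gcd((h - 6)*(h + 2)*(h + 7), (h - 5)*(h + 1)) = 1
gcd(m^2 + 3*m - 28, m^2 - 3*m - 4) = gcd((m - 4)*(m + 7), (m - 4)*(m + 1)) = m - 4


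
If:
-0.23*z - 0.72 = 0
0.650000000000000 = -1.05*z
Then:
No Solution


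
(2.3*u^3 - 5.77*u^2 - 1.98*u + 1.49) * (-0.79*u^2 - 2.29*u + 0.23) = -1.817*u^5 - 0.708699999999999*u^4 + 15.3065*u^3 + 2.03*u^2 - 3.8675*u + 0.3427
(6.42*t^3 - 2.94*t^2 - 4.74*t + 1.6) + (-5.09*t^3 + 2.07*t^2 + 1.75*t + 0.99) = 1.33*t^3 - 0.87*t^2 - 2.99*t + 2.59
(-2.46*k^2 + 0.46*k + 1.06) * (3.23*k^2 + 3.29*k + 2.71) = -7.9458*k^4 - 6.6076*k^3 - 1.7294*k^2 + 4.734*k + 2.8726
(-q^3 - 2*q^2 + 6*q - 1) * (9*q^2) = -9*q^5 - 18*q^4 + 54*q^3 - 9*q^2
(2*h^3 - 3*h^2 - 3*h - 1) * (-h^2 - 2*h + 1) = -2*h^5 - h^4 + 11*h^3 + 4*h^2 - h - 1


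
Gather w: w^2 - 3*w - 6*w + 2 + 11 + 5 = w^2 - 9*w + 18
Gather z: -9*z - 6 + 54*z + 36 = 45*z + 30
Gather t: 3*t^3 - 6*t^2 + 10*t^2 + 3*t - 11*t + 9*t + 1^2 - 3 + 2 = 3*t^3 + 4*t^2 + t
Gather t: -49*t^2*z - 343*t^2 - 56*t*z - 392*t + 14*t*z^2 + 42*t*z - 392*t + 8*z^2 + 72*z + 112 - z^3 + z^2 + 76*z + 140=t^2*(-49*z - 343) + t*(14*z^2 - 14*z - 784) - z^3 + 9*z^2 + 148*z + 252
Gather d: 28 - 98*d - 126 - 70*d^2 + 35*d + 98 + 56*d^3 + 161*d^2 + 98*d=56*d^3 + 91*d^2 + 35*d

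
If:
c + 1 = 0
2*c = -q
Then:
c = -1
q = 2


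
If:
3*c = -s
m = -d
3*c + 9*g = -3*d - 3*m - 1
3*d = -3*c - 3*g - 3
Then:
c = -s/3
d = 2*s/9 - 8/9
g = s/9 - 1/9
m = 8/9 - 2*s/9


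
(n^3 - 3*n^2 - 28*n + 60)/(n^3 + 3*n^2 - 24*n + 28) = (n^2 - n - 30)/(n^2 + 5*n - 14)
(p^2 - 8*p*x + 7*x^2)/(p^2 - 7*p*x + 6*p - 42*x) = (p - x)/(p + 6)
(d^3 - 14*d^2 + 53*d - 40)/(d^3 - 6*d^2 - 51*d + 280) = (d - 1)/(d + 7)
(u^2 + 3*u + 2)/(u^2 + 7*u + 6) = (u + 2)/(u + 6)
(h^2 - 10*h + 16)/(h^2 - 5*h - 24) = (h - 2)/(h + 3)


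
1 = 1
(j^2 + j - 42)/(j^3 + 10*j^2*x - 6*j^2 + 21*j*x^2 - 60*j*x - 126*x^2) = (j + 7)/(j^2 + 10*j*x + 21*x^2)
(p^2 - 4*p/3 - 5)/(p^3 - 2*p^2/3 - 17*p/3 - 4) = (3*p + 5)/(3*p^2 + 7*p + 4)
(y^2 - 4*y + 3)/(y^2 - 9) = (y - 1)/(y + 3)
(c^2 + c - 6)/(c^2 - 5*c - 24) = (c - 2)/(c - 8)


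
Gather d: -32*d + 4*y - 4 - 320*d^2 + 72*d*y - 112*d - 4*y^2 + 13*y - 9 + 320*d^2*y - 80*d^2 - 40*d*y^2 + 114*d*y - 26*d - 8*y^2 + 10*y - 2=d^2*(320*y - 400) + d*(-40*y^2 + 186*y - 170) - 12*y^2 + 27*y - 15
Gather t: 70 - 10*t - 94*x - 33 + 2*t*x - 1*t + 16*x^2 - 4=t*(2*x - 11) + 16*x^2 - 94*x + 33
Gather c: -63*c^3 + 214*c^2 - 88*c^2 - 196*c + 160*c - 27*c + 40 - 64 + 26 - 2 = -63*c^3 + 126*c^2 - 63*c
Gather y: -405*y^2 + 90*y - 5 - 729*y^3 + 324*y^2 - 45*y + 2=-729*y^3 - 81*y^2 + 45*y - 3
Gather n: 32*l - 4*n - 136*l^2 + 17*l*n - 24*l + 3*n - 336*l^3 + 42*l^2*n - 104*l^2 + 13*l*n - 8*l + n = -336*l^3 - 240*l^2 + n*(42*l^2 + 30*l)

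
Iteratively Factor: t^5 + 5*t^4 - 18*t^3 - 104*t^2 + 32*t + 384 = (t + 3)*(t^4 + 2*t^3 - 24*t^2 - 32*t + 128) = (t - 2)*(t + 3)*(t^3 + 4*t^2 - 16*t - 64) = (t - 2)*(t + 3)*(t + 4)*(t^2 - 16) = (t - 4)*(t - 2)*(t + 3)*(t + 4)*(t + 4)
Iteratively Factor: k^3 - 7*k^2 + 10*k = (k - 5)*(k^2 - 2*k) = (k - 5)*(k - 2)*(k)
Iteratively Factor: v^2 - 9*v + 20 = (v - 4)*(v - 5)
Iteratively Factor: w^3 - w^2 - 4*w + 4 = (w - 1)*(w^2 - 4) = (w - 2)*(w - 1)*(w + 2)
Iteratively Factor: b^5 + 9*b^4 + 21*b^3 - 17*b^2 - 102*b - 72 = (b + 3)*(b^4 + 6*b^3 + 3*b^2 - 26*b - 24) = (b - 2)*(b + 3)*(b^3 + 8*b^2 + 19*b + 12) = (b - 2)*(b + 3)^2*(b^2 + 5*b + 4) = (b - 2)*(b + 3)^2*(b + 4)*(b + 1)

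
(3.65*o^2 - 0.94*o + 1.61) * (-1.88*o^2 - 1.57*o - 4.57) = -6.862*o^4 - 3.9633*o^3 - 18.2315*o^2 + 1.7681*o - 7.3577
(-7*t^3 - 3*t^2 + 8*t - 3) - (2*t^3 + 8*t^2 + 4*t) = -9*t^3 - 11*t^2 + 4*t - 3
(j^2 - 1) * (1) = j^2 - 1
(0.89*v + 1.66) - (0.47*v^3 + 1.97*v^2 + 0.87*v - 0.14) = -0.47*v^3 - 1.97*v^2 + 0.02*v + 1.8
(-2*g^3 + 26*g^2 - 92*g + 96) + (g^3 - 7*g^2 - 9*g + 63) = -g^3 + 19*g^2 - 101*g + 159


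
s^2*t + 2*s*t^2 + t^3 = t*(s + t)^2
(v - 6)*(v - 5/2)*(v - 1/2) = v^3 - 9*v^2 + 77*v/4 - 15/2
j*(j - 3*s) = j^2 - 3*j*s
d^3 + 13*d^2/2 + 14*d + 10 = (d + 2)^2*(d + 5/2)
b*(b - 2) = b^2 - 2*b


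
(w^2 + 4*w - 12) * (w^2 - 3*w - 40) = w^4 + w^3 - 64*w^2 - 124*w + 480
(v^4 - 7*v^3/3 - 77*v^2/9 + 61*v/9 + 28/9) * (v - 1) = v^5 - 10*v^4/3 - 56*v^3/9 + 46*v^2/3 - 11*v/3 - 28/9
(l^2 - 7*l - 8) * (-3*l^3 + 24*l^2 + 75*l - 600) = -3*l^5 + 45*l^4 - 69*l^3 - 1317*l^2 + 3600*l + 4800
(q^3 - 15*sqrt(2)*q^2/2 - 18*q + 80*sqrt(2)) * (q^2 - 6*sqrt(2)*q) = q^5 - 27*sqrt(2)*q^4/2 + 72*q^3 + 188*sqrt(2)*q^2 - 960*q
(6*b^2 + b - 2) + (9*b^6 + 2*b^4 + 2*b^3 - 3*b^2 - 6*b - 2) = 9*b^6 + 2*b^4 + 2*b^3 + 3*b^2 - 5*b - 4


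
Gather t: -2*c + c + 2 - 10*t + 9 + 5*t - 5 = -c - 5*t + 6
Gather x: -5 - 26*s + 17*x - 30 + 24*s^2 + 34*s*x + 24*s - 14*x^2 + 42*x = 24*s^2 - 2*s - 14*x^2 + x*(34*s + 59) - 35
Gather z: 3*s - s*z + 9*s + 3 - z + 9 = 12*s + z*(-s - 1) + 12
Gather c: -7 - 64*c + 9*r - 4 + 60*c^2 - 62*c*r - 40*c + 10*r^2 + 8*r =60*c^2 + c*(-62*r - 104) + 10*r^2 + 17*r - 11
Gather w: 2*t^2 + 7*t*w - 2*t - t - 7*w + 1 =2*t^2 - 3*t + w*(7*t - 7) + 1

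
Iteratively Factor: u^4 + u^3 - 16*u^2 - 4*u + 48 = (u + 4)*(u^3 - 3*u^2 - 4*u + 12) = (u - 2)*(u + 4)*(u^2 - u - 6) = (u - 3)*(u - 2)*(u + 4)*(u + 2)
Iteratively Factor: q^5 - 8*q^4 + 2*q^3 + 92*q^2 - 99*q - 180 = (q + 1)*(q^4 - 9*q^3 + 11*q^2 + 81*q - 180) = (q - 4)*(q + 1)*(q^3 - 5*q^2 - 9*q + 45) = (q - 4)*(q + 1)*(q + 3)*(q^2 - 8*q + 15) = (q - 4)*(q - 3)*(q + 1)*(q + 3)*(q - 5)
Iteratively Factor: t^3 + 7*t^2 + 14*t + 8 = (t + 1)*(t^2 + 6*t + 8) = (t + 1)*(t + 2)*(t + 4)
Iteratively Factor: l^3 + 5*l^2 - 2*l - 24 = (l + 3)*(l^2 + 2*l - 8) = (l - 2)*(l + 3)*(l + 4)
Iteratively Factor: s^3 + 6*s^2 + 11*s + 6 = (s + 1)*(s^2 + 5*s + 6) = (s + 1)*(s + 3)*(s + 2)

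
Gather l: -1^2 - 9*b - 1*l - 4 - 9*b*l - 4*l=-9*b + l*(-9*b - 5) - 5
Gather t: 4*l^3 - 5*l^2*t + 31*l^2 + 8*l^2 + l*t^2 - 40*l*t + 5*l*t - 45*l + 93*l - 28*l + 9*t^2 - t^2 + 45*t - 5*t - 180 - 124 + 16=4*l^3 + 39*l^2 + 20*l + t^2*(l + 8) + t*(-5*l^2 - 35*l + 40) - 288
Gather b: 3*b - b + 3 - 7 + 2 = 2*b - 2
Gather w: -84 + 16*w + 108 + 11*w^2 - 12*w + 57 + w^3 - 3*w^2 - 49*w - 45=w^3 + 8*w^2 - 45*w + 36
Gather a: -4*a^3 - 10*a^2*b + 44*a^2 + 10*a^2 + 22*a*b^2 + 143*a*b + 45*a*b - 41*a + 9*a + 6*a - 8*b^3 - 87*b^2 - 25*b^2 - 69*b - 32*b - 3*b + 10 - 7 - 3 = -4*a^3 + a^2*(54 - 10*b) + a*(22*b^2 + 188*b - 26) - 8*b^3 - 112*b^2 - 104*b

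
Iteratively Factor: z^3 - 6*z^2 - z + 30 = (z - 5)*(z^2 - z - 6) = (z - 5)*(z - 3)*(z + 2)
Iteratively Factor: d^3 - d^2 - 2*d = (d + 1)*(d^2 - 2*d) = d*(d + 1)*(d - 2)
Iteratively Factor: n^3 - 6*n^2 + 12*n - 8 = (n - 2)*(n^2 - 4*n + 4) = (n - 2)^2*(n - 2)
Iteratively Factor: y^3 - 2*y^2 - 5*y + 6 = (y - 1)*(y^2 - y - 6) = (y - 3)*(y - 1)*(y + 2)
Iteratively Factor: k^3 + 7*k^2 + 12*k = (k)*(k^2 + 7*k + 12) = k*(k + 3)*(k + 4)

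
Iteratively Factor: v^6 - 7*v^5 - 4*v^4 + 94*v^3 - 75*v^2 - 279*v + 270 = (v + 2)*(v^5 - 9*v^4 + 14*v^3 + 66*v^2 - 207*v + 135) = (v - 1)*(v + 2)*(v^4 - 8*v^3 + 6*v^2 + 72*v - 135) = (v - 5)*(v - 1)*(v + 2)*(v^3 - 3*v^2 - 9*v + 27) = (v - 5)*(v - 3)*(v - 1)*(v + 2)*(v^2 - 9) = (v - 5)*(v - 3)^2*(v - 1)*(v + 2)*(v + 3)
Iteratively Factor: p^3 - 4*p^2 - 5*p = (p - 5)*(p^2 + p) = (p - 5)*(p + 1)*(p)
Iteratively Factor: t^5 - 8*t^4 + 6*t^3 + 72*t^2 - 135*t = (t + 3)*(t^4 - 11*t^3 + 39*t^2 - 45*t) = (t - 5)*(t + 3)*(t^3 - 6*t^2 + 9*t) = t*(t - 5)*(t + 3)*(t^2 - 6*t + 9) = t*(t - 5)*(t - 3)*(t + 3)*(t - 3)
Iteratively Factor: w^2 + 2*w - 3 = (w + 3)*(w - 1)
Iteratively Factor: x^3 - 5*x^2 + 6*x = (x - 3)*(x^2 - 2*x) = (x - 3)*(x - 2)*(x)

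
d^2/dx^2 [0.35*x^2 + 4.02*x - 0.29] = 0.700000000000000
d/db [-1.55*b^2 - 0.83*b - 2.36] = -3.1*b - 0.83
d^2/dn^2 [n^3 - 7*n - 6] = 6*n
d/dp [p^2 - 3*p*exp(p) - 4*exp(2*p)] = -3*p*exp(p) + 2*p - 8*exp(2*p) - 3*exp(p)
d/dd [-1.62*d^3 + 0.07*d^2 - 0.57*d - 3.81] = -4.86*d^2 + 0.14*d - 0.57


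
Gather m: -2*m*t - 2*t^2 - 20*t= -2*m*t - 2*t^2 - 20*t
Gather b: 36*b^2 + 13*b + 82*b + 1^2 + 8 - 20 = 36*b^2 + 95*b - 11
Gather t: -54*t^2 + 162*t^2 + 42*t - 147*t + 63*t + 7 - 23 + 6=108*t^2 - 42*t - 10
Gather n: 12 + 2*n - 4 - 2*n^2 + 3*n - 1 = -2*n^2 + 5*n + 7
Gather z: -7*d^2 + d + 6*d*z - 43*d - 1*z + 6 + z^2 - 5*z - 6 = -7*d^2 - 42*d + z^2 + z*(6*d - 6)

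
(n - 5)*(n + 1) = n^2 - 4*n - 5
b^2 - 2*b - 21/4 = (b - 7/2)*(b + 3/2)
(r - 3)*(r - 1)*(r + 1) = r^3 - 3*r^2 - r + 3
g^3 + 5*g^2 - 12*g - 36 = (g - 3)*(g + 2)*(g + 6)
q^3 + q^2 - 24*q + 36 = (q - 3)*(q - 2)*(q + 6)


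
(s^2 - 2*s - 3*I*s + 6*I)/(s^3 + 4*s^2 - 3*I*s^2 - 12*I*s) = (s - 2)/(s*(s + 4))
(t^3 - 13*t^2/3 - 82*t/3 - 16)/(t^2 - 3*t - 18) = (3*t^2 - 22*t - 16)/(3*(t - 6))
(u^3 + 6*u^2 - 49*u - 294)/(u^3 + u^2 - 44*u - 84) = (u + 7)/(u + 2)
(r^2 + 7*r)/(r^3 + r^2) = (r + 7)/(r*(r + 1))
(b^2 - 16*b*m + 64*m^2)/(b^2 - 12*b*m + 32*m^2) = (b - 8*m)/(b - 4*m)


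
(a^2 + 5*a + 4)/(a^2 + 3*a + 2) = (a + 4)/(a + 2)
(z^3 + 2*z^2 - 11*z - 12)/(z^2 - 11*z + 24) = (z^2 + 5*z + 4)/(z - 8)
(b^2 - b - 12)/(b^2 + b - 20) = (b + 3)/(b + 5)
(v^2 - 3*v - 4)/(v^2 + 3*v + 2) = (v - 4)/(v + 2)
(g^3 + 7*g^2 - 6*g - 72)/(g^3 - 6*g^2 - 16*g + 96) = (g^2 + 3*g - 18)/(g^2 - 10*g + 24)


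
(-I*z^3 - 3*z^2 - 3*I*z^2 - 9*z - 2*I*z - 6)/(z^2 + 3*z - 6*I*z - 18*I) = (-I*z^3 + z^2*(-3 - 3*I) + z*(-9 - 2*I) - 6)/(z^2 + z*(3 - 6*I) - 18*I)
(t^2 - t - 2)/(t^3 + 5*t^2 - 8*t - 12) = 1/(t + 6)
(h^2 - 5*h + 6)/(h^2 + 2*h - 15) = (h - 2)/(h + 5)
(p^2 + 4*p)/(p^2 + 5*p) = (p + 4)/(p + 5)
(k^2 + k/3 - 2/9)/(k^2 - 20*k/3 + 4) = (9*k^2 + 3*k - 2)/(3*(3*k^2 - 20*k + 12))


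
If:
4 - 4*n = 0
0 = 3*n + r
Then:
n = 1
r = -3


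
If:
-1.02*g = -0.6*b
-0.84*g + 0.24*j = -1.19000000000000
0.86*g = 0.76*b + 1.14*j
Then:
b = 2.17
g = 1.28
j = -0.48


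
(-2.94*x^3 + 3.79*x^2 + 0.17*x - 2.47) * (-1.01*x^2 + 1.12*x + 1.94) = 2.9694*x^5 - 7.1207*x^4 - 1.6305*x^3 + 10.0377*x^2 - 2.4366*x - 4.7918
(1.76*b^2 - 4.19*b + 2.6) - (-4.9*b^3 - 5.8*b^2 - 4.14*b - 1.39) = 4.9*b^3 + 7.56*b^2 - 0.0500000000000007*b + 3.99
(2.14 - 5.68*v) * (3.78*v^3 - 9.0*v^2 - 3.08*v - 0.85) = -21.4704*v^4 + 59.2092*v^3 - 1.7656*v^2 - 1.7632*v - 1.819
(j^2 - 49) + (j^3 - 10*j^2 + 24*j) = j^3 - 9*j^2 + 24*j - 49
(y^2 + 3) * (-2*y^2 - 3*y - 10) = -2*y^4 - 3*y^3 - 16*y^2 - 9*y - 30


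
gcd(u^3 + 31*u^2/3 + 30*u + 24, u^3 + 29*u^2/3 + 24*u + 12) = u^2 + 9*u + 18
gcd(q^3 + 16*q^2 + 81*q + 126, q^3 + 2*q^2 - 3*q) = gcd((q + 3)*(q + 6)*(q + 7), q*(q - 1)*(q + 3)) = q + 3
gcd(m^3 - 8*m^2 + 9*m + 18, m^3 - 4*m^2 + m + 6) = m^2 - 2*m - 3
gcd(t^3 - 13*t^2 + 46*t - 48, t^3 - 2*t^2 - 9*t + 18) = t^2 - 5*t + 6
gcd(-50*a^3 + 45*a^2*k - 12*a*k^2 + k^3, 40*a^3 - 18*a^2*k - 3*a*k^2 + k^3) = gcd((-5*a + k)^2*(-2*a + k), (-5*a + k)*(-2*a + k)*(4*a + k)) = 10*a^2 - 7*a*k + k^2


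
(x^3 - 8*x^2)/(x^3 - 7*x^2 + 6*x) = x*(x - 8)/(x^2 - 7*x + 6)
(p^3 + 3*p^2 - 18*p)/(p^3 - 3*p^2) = (p + 6)/p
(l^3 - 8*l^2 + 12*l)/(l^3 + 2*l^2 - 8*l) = (l - 6)/(l + 4)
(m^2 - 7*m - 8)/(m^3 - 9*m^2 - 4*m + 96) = (m + 1)/(m^2 - m - 12)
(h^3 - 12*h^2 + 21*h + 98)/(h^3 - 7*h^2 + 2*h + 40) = (h^2 - 14*h + 49)/(h^2 - 9*h + 20)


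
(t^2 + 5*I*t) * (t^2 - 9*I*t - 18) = t^4 - 4*I*t^3 + 27*t^2 - 90*I*t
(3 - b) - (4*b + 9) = -5*b - 6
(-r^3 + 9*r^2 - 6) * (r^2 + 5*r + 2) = -r^5 + 4*r^4 + 43*r^3 + 12*r^2 - 30*r - 12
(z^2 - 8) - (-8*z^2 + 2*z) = 9*z^2 - 2*z - 8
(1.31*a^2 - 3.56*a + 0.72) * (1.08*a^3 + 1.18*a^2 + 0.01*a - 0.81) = 1.4148*a^5 - 2.299*a^4 - 3.4101*a^3 - 0.2471*a^2 + 2.8908*a - 0.5832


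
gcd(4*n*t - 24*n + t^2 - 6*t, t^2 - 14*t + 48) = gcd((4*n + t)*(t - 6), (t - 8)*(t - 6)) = t - 6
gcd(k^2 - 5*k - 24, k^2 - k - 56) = k - 8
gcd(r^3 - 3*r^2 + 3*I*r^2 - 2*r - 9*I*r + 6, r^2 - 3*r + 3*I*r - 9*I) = r - 3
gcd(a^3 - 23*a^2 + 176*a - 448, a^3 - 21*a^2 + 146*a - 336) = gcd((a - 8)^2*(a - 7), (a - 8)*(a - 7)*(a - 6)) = a^2 - 15*a + 56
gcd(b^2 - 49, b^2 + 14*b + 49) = b + 7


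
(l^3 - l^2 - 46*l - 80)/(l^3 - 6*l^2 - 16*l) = (l + 5)/l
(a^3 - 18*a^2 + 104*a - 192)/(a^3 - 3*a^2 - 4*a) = (a^2 - 14*a + 48)/(a*(a + 1))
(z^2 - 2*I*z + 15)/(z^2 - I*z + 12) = (z - 5*I)/(z - 4*I)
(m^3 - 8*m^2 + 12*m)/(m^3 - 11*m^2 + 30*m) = (m - 2)/(m - 5)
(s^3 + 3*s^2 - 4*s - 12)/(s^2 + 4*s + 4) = (s^2 + s - 6)/(s + 2)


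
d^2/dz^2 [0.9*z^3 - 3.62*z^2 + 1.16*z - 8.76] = 5.4*z - 7.24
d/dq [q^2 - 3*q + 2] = 2*q - 3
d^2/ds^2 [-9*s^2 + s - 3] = -18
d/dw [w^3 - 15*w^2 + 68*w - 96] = 3*w^2 - 30*w + 68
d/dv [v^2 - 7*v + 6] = 2*v - 7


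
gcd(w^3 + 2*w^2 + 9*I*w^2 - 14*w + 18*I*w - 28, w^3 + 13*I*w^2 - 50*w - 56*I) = w^2 + 9*I*w - 14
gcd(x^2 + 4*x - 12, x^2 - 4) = x - 2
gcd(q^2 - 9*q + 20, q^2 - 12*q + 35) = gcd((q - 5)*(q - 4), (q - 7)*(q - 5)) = q - 5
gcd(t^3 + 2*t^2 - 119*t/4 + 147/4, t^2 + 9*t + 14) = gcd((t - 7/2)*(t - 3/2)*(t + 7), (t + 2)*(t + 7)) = t + 7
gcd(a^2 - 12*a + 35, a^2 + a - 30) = a - 5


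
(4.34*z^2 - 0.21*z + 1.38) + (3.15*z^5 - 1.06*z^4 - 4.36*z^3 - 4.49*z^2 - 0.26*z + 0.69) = 3.15*z^5 - 1.06*z^4 - 4.36*z^3 - 0.15*z^2 - 0.47*z + 2.07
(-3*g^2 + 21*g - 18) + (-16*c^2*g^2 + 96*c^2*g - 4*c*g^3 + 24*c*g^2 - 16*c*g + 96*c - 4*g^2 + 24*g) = -16*c^2*g^2 + 96*c^2*g - 4*c*g^3 + 24*c*g^2 - 16*c*g + 96*c - 7*g^2 + 45*g - 18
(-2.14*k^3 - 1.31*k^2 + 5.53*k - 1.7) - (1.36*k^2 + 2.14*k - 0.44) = -2.14*k^3 - 2.67*k^2 + 3.39*k - 1.26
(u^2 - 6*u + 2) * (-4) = -4*u^2 + 24*u - 8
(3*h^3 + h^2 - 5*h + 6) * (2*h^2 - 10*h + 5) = 6*h^5 - 28*h^4 - 5*h^3 + 67*h^2 - 85*h + 30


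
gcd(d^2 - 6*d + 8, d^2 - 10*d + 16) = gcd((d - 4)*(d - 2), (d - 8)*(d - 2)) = d - 2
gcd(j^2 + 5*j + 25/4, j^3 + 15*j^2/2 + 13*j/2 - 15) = j + 5/2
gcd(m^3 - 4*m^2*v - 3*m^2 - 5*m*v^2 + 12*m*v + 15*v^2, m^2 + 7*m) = 1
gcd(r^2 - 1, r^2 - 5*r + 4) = r - 1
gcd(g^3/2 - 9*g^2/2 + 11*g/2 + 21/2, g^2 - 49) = g - 7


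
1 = 1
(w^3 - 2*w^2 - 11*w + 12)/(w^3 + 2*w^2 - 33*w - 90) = (w^2 - 5*w + 4)/(w^2 - w - 30)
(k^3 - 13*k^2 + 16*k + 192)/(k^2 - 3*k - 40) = (k^2 - 5*k - 24)/(k + 5)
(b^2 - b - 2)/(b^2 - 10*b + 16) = (b + 1)/(b - 8)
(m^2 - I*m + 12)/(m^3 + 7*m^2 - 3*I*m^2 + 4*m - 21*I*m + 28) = (m + 3*I)/(m^2 + m*(7 + I) + 7*I)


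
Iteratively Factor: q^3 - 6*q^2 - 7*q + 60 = (q + 3)*(q^2 - 9*q + 20) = (q - 5)*(q + 3)*(q - 4)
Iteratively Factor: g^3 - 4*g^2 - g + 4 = (g + 1)*(g^2 - 5*g + 4) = (g - 1)*(g + 1)*(g - 4)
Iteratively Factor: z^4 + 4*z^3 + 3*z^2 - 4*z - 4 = (z + 1)*(z^3 + 3*z^2 - 4) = (z - 1)*(z + 1)*(z^2 + 4*z + 4) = (z - 1)*(z + 1)*(z + 2)*(z + 2)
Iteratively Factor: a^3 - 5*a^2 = (a - 5)*(a^2) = a*(a - 5)*(a)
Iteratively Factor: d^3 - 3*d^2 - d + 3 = (d - 1)*(d^2 - 2*d - 3) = (d - 1)*(d + 1)*(d - 3)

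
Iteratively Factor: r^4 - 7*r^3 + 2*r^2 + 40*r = (r + 2)*(r^3 - 9*r^2 + 20*r) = (r - 4)*(r + 2)*(r^2 - 5*r) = (r - 5)*(r - 4)*(r + 2)*(r)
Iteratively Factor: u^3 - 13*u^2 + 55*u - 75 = (u - 3)*(u^2 - 10*u + 25) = (u - 5)*(u - 3)*(u - 5)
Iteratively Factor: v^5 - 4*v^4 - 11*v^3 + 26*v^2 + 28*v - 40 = (v + 2)*(v^4 - 6*v^3 + v^2 + 24*v - 20) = (v + 2)^2*(v^3 - 8*v^2 + 17*v - 10) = (v - 5)*(v + 2)^2*(v^2 - 3*v + 2) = (v - 5)*(v - 1)*(v + 2)^2*(v - 2)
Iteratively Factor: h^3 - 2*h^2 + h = (h)*(h^2 - 2*h + 1) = h*(h - 1)*(h - 1)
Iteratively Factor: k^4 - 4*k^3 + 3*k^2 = (k - 3)*(k^3 - k^2) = k*(k - 3)*(k^2 - k) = k^2*(k - 3)*(k - 1)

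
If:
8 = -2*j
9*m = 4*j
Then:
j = -4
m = -16/9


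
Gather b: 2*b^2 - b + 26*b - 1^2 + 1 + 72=2*b^2 + 25*b + 72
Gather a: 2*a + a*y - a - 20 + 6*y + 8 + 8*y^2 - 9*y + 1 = a*(y + 1) + 8*y^2 - 3*y - 11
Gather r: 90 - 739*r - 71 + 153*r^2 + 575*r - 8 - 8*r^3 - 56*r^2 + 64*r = -8*r^3 + 97*r^2 - 100*r + 11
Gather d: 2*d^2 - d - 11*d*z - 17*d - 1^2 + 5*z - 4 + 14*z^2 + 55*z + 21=2*d^2 + d*(-11*z - 18) + 14*z^2 + 60*z + 16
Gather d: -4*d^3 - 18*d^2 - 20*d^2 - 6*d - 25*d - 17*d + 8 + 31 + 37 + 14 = -4*d^3 - 38*d^2 - 48*d + 90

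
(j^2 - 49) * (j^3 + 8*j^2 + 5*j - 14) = j^5 + 8*j^4 - 44*j^3 - 406*j^2 - 245*j + 686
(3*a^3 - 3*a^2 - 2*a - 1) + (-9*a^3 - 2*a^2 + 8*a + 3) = -6*a^3 - 5*a^2 + 6*a + 2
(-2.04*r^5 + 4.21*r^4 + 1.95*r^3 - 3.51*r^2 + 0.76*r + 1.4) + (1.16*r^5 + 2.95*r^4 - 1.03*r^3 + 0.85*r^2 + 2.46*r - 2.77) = -0.88*r^5 + 7.16*r^4 + 0.92*r^3 - 2.66*r^2 + 3.22*r - 1.37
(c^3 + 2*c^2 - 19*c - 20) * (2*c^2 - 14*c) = 2*c^5 - 10*c^4 - 66*c^3 + 226*c^2 + 280*c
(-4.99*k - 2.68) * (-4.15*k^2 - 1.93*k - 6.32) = 20.7085*k^3 + 20.7527*k^2 + 36.7092*k + 16.9376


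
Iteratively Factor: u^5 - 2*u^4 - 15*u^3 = (u + 3)*(u^4 - 5*u^3) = u*(u + 3)*(u^3 - 5*u^2) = u^2*(u + 3)*(u^2 - 5*u) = u^3*(u + 3)*(u - 5)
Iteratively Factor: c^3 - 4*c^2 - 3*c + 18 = (c - 3)*(c^2 - c - 6) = (c - 3)*(c + 2)*(c - 3)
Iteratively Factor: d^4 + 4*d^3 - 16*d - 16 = (d + 2)*(d^3 + 2*d^2 - 4*d - 8) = (d + 2)^2*(d^2 - 4) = (d - 2)*(d + 2)^2*(d + 2)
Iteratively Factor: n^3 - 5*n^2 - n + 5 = (n - 5)*(n^2 - 1) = (n - 5)*(n - 1)*(n + 1)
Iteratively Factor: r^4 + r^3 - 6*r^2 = (r + 3)*(r^3 - 2*r^2) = r*(r + 3)*(r^2 - 2*r) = r*(r - 2)*(r + 3)*(r)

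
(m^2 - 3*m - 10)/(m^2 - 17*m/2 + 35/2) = 2*(m + 2)/(2*m - 7)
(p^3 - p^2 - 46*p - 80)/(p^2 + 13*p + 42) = (p^3 - p^2 - 46*p - 80)/(p^2 + 13*p + 42)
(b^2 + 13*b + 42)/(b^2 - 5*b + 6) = (b^2 + 13*b + 42)/(b^2 - 5*b + 6)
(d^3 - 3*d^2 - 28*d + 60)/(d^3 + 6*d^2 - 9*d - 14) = (d^2 - d - 30)/(d^2 + 8*d + 7)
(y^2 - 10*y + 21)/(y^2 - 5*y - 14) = (y - 3)/(y + 2)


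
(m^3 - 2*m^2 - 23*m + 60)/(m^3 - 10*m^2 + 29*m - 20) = (m^2 + 2*m - 15)/(m^2 - 6*m + 5)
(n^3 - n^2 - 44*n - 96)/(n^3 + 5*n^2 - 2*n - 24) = (n - 8)/(n - 2)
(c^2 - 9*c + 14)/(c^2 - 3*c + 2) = (c - 7)/(c - 1)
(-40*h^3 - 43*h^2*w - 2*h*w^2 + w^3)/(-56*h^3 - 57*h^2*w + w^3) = (5*h + w)/(7*h + w)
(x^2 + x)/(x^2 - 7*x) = (x + 1)/(x - 7)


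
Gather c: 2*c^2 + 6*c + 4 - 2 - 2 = 2*c^2 + 6*c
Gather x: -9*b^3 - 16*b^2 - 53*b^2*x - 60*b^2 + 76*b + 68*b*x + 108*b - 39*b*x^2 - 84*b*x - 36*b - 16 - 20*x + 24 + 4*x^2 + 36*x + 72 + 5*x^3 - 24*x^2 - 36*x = -9*b^3 - 76*b^2 + 148*b + 5*x^3 + x^2*(-39*b - 20) + x*(-53*b^2 - 16*b - 20) + 80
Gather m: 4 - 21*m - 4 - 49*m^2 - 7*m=-49*m^2 - 28*m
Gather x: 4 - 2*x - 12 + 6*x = 4*x - 8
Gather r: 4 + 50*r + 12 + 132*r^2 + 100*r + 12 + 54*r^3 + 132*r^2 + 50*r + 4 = 54*r^3 + 264*r^2 + 200*r + 32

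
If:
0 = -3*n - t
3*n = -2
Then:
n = -2/3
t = 2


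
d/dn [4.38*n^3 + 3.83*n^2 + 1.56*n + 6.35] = 13.14*n^2 + 7.66*n + 1.56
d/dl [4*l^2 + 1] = 8*l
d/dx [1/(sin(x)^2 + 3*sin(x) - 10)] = -(2*sin(x) + 3)*cos(x)/(sin(x)^2 + 3*sin(x) - 10)^2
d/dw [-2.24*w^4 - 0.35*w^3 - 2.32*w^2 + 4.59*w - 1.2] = -8.96*w^3 - 1.05*w^2 - 4.64*w + 4.59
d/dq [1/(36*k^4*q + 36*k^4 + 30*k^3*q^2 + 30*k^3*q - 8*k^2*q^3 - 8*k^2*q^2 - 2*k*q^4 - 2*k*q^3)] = (-18*k^3 - 30*k^2*q - 15*k^2 + 12*k*q^2 + 8*k*q + 4*q^3 + 3*q^2)/(2*k*(18*k^3*q + 18*k^3 + 15*k^2*q^2 + 15*k^2*q - 4*k*q^3 - 4*k*q^2 - q^4 - q^3)^2)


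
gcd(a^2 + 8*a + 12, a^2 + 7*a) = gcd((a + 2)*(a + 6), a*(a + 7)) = 1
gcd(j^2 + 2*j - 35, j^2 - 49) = j + 7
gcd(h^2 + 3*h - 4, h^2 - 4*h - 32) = h + 4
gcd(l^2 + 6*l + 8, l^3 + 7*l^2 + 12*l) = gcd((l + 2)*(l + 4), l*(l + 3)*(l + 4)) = l + 4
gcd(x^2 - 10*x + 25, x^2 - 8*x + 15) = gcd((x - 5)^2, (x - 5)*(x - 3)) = x - 5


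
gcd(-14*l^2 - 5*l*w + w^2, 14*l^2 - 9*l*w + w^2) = -7*l + w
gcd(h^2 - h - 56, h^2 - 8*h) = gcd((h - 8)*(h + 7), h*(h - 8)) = h - 8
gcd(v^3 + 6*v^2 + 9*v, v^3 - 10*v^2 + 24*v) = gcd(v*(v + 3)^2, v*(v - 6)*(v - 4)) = v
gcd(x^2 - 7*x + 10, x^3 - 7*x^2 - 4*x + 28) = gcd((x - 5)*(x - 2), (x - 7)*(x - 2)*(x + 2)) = x - 2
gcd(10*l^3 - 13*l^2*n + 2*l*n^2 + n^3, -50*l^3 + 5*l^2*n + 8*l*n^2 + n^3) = 10*l^2 - 3*l*n - n^2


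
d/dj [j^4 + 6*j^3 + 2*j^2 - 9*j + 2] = 4*j^3 + 18*j^2 + 4*j - 9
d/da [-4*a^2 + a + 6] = 1 - 8*a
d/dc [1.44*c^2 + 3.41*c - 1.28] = 2.88*c + 3.41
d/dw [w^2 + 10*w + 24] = 2*w + 10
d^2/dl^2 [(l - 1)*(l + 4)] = 2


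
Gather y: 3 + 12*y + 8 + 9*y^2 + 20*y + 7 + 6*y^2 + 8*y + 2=15*y^2 + 40*y + 20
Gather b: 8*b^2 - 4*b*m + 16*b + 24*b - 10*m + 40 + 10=8*b^2 + b*(40 - 4*m) - 10*m + 50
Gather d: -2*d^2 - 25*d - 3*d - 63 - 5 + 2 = -2*d^2 - 28*d - 66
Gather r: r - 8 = r - 8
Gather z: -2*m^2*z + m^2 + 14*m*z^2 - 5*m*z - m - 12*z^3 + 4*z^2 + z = m^2 - m - 12*z^3 + z^2*(14*m + 4) + z*(-2*m^2 - 5*m + 1)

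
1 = 1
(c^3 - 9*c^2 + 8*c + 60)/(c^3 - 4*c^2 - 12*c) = (c - 5)/c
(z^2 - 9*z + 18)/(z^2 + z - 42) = (z - 3)/(z + 7)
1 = 1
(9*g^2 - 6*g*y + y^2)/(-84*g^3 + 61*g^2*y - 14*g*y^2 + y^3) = (-3*g + y)/(28*g^2 - 11*g*y + y^2)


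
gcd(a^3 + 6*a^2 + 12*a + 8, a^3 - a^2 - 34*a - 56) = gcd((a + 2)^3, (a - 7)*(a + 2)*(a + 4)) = a + 2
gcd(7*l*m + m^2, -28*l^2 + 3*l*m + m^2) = 7*l + m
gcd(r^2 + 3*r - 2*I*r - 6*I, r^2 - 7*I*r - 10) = r - 2*I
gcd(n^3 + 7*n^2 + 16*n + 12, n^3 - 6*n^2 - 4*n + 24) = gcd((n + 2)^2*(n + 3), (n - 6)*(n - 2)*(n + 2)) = n + 2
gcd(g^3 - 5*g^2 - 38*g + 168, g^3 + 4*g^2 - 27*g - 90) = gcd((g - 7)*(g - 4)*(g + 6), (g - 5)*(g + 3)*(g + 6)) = g + 6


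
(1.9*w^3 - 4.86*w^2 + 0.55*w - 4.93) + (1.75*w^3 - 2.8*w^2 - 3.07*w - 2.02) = 3.65*w^3 - 7.66*w^2 - 2.52*w - 6.95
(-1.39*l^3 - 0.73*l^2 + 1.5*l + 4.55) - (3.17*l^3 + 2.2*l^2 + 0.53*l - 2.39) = -4.56*l^3 - 2.93*l^2 + 0.97*l + 6.94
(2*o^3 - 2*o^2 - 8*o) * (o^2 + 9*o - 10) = 2*o^5 + 16*o^4 - 46*o^3 - 52*o^2 + 80*o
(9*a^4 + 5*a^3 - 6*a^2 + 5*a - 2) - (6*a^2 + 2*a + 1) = 9*a^4 + 5*a^3 - 12*a^2 + 3*a - 3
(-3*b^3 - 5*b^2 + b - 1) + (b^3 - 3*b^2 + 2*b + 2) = -2*b^3 - 8*b^2 + 3*b + 1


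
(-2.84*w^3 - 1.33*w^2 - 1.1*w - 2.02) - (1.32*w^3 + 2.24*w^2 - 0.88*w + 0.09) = -4.16*w^3 - 3.57*w^2 - 0.22*w - 2.11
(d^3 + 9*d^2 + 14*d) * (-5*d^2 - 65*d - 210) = -5*d^5 - 110*d^4 - 865*d^3 - 2800*d^2 - 2940*d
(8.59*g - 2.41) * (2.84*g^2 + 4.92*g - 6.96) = 24.3956*g^3 + 35.4184*g^2 - 71.6436*g + 16.7736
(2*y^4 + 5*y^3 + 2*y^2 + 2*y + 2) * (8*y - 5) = 16*y^5 + 30*y^4 - 9*y^3 + 6*y^2 + 6*y - 10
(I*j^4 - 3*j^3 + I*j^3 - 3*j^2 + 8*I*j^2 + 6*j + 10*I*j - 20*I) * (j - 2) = I*j^5 - 3*j^4 - I*j^4 + 3*j^3 + 6*I*j^3 + 12*j^2 - 6*I*j^2 - 12*j - 40*I*j + 40*I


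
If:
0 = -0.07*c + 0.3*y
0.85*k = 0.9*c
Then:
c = 4.28571428571429*y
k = 4.53781512605042*y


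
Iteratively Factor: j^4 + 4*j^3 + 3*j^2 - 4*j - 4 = (j + 2)*(j^3 + 2*j^2 - j - 2) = (j + 2)^2*(j^2 - 1) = (j + 1)*(j + 2)^2*(j - 1)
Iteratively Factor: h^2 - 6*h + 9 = (h - 3)*(h - 3)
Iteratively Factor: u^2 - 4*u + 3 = (u - 3)*(u - 1)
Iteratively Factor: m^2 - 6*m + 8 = (m - 2)*(m - 4)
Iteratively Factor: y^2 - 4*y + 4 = (y - 2)*(y - 2)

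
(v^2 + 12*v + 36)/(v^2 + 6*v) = (v + 6)/v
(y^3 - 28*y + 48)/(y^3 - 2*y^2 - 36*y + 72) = (y - 4)/(y - 6)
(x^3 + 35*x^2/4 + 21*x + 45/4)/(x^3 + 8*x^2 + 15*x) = (x + 3/4)/x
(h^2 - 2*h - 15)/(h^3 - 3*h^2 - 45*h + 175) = (h + 3)/(h^2 + 2*h - 35)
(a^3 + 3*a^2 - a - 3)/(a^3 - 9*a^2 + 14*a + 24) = (a^2 + 2*a - 3)/(a^2 - 10*a + 24)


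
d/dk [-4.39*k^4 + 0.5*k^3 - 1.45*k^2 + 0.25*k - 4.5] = -17.56*k^3 + 1.5*k^2 - 2.9*k + 0.25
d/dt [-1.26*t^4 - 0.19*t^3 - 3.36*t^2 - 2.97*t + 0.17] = -5.04*t^3 - 0.57*t^2 - 6.72*t - 2.97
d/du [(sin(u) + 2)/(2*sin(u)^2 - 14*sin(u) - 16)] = (-4*sin(u) + cos(u)^2 + 5)*cos(u)/(2*(sin(u) - 8)^2*(sin(u) + 1)^2)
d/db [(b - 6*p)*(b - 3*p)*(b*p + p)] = p*(3*b^2 - 18*b*p + 2*b + 18*p^2 - 9*p)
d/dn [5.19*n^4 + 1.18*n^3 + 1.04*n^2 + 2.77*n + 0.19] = 20.76*n^3 + 3.54*n^2 + 2.08*n + 2.77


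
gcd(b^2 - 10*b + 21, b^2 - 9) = b - 3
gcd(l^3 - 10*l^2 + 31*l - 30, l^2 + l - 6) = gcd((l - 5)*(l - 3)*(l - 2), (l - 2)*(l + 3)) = l - 2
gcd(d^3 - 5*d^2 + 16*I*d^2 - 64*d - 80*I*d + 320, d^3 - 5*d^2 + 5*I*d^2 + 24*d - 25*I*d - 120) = d^2 + d*(-5 + 8*I) - 40*I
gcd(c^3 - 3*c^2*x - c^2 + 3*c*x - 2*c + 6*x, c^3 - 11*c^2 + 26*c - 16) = c - 2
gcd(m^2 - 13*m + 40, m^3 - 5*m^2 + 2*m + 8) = 1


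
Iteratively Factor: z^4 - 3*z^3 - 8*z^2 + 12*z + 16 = (z + 1)*(z^3 - 4*z^2 - 4*z + 16) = (z - 2)*(z + 1)*(z^2 - 2*z - 8) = (z - 2)*(z + 1)*(z + 2)*(z - 4)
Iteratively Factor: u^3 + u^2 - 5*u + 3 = (u + 3)*(u^2 - 2*u + 1) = (u - 1)*(u + 3)*(u - 1)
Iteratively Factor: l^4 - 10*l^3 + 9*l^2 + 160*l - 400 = (l - 5)*(l^3 - 5*l^2 - 16*l + 80) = (l - 5)*(l - 4)*(l^2 - l - 20) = (l - 5)^2*(l - 4)*(l + 4)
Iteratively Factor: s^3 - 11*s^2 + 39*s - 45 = (s - 3)*(s^2 - 8*s + 15) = (s - 3)^2*(s - 5)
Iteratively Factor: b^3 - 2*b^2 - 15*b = (b + 3)*(b^2 - 5*b) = (b - 5)*(b + 3)*(b)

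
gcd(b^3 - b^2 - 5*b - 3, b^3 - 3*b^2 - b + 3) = b^2 - 2*b - 3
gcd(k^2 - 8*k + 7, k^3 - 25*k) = 1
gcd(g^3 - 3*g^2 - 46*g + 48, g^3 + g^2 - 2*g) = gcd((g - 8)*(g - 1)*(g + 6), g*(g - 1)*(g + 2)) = g - 1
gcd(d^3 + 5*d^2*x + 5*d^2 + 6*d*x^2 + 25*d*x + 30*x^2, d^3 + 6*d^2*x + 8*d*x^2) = d + 2*x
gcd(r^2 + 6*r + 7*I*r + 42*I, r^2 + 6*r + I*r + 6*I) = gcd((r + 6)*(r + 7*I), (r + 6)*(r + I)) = r + 6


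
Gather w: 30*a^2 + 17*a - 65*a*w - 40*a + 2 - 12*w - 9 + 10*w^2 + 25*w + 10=30*a^2 - 23*a + 10*w^2 + w*(13 - 65*a) + 3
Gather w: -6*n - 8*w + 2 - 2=-6*n - 8*w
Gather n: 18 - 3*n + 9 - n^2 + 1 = -n^2 - 3*n + 28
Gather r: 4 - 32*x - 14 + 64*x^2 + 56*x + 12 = 64*x^2 + 24*x + 2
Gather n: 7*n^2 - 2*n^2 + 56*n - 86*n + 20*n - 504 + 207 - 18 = 5*n^2 - 10*n - 315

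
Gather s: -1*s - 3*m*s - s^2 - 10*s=-s^2 + s*(-3*m - 11)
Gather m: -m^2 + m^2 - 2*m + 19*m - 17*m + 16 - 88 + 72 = 0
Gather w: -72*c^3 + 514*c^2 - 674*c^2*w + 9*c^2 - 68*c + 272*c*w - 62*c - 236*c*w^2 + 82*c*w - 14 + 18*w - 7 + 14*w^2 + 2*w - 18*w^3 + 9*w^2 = -72*c^3 + 523*c^2 - 130*c - 18*w^3 + w^2*(23 - 236*c) + w*(-674*c^2 + 354*c + 20) - 21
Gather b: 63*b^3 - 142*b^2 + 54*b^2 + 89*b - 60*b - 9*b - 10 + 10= 63*b^3 - 88*b^2 + 20*b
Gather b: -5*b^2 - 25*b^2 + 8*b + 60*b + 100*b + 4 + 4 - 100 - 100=-30*b^2 + 168*b - 192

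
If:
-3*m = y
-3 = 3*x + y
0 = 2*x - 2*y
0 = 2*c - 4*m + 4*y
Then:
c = 2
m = 1/4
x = -3/4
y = -3/4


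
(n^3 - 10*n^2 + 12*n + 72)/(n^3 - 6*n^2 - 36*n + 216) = (n + 2)/(n + 6)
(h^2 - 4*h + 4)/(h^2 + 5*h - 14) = (h - 2)/(h + 7)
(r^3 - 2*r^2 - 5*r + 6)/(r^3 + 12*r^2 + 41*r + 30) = (r^3 - 2*r^2 - 5*r + 6)/(r^3 + 12*r^2 + 41*r + 30)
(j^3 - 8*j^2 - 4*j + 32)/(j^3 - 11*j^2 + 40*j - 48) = (j^3 - 8*j^2 - 4*j + 32)/(j^3 - 11*j^2 + 40*j - 48)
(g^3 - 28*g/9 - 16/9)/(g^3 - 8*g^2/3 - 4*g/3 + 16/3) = (g + 2/3)/(g - 2)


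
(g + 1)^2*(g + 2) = g^3 + 4*g^2 + 5*g + 2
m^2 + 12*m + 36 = (m + 6)^2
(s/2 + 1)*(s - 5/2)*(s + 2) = s^3/2 + 3*s^2/4 - 3*s - 5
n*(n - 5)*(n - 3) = n^3 - 8*n^2 + 15*n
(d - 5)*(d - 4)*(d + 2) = d^3 - 7*d^2 + 2*d + 40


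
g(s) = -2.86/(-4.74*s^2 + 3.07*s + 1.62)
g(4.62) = 0.03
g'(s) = -2.86*(9.48*s - 3.07)/(-4.74*s^2 + 3.07*s + 1.62)^2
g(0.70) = -1.98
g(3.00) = 0.09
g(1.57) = 0.55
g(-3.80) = 0.04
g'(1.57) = -1.23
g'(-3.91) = 0.02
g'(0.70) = -4.87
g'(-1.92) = 0.13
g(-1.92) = 0.13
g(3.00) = 0.09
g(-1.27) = 0.29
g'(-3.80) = 0.02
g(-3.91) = 0.03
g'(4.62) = -0.02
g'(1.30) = -4.60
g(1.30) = 1.19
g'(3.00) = -0.07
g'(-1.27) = 0.44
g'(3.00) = -0.07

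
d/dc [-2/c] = 2/c^2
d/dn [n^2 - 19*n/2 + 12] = 2*n - 19/2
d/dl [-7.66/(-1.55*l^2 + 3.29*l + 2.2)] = (25.2014 - 23.746*l)/(-1.55*l^2 + 3.29*l + 2.2)^2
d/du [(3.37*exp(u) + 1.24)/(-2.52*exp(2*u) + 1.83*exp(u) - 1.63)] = (8.4924*exp(2*u) + 6.2496*exp(u) - 7.7623)*exp(u)/(6.3504*exp(4*u) - 9.2232*exp(3*u) + 11.5641*exp(2*u) - 5.9658*exp(u) + 2.6569)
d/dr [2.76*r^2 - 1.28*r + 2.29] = 5.52*r - 1.28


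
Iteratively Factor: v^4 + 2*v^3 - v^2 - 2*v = (v - 1)*(v^3 + 3*v^2 + 2*v) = v*(v - 1)*(v^2 + 3*v + 2) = v*(v - 1)*(v + 1)*(v + 2)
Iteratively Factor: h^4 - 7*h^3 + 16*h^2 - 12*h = (h - 2)*(h^3 - 5*h^2 + 6*h) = (h - 3)*(h - 2)*(h^2 - 2*h) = h*(h - 3)*(h - 2)*(h - 2)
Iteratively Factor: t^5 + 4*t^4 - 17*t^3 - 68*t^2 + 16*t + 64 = (t - 1)*(t^4 + 5*t^3 - 12*t^2 - 80*t - 64) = (t - 1)*(t + 1)*(t^3 + 4*t^2 - 16*t - 64) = (t - 1)*(t + 1)*(t + 4)*(t^2 - 16) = (t - 1)*(t + 1)*(t + 4)^2*(t - 4)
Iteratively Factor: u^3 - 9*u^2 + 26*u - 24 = (u - 4)*(u^2 - 5*u + 6) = (u - 4)*(u - 3)*(u - 2)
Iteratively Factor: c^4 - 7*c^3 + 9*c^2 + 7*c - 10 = (c - 2)*(c^3 - 5*c^2 - c + 5) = (c - 2)*(c + 1)*(c^2 - 6*c + 5) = (c - 5)*(c - 2)*(c + 1)*(c - 1)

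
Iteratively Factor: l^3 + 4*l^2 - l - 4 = (l + 1)*(l^2 + 3*l - 4) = (l - 1)*(l + 1)*(l + 4)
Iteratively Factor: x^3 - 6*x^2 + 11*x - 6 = (x - 2)*(x^2 - 4*x + 3) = (x - 2)*(x - 1)*(x - 3)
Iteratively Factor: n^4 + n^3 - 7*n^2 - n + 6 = (n - 2)*(n^3 + 3*n^2 - n - 3) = (n - 2)*(n + 1)*(n^2 + 2*n - 3) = (n - 2)*(n - 1)*(n + 1)*(n + 3)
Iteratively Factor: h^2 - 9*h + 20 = (h - 5)*(h - 4)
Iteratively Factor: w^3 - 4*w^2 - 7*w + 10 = (w + 2)*(w^2 - 6*w + 5) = (w - 1)*(w + 2)*(w - 5)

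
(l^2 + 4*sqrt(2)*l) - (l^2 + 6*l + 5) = -6*l + 4*sqrt(2)*l - 5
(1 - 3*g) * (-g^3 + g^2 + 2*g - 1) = 3*g^4 - 4*g^3 - 5*g^2 + 5*g - 1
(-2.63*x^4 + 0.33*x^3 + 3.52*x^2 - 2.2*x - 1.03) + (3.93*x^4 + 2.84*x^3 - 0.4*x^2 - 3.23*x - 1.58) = 1.3*x^4 + 3.17*x^3 + 3.12*x^2 - 5.43*x - 2.61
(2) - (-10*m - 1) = 10*m + 3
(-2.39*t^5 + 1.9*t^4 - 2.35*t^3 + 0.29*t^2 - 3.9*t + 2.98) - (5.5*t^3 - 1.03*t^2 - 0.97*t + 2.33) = -2.39*t^5 + 1.9*t^4 - 7.85*t^3 + 1.32*t^2 - 2.93*t + 0.65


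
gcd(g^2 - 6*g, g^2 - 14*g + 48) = g - 6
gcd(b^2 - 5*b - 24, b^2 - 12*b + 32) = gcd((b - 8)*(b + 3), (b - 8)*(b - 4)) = b - 8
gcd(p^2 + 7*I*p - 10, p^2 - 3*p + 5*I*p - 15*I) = p + 5*I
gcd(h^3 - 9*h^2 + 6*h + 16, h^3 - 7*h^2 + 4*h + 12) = h^2 - h - 2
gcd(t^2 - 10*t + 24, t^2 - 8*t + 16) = t - 4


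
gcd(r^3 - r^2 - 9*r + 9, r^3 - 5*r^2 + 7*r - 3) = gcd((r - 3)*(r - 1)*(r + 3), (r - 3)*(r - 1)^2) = r^2 - 4*r + 3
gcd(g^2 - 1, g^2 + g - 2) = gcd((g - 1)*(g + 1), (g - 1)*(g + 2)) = g - 1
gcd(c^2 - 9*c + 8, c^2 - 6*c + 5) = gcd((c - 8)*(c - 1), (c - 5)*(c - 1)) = c - 1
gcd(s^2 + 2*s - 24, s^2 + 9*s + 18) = s + 6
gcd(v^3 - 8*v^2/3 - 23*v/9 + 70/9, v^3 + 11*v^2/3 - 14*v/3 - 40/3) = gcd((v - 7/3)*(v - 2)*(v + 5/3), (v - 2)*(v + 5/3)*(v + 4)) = v^2 - v/3 - 10/3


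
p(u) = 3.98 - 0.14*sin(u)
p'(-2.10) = 0.07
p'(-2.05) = 0.06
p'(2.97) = 0.14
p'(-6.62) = -0.13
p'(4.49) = 0.03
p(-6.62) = 4.03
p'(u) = -0.14*cos(u)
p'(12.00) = -0.12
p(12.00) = 4.06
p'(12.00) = -0.12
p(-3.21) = 3.97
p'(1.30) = -0.04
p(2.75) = 3.93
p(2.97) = 3.96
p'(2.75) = 0.13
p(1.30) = 3.85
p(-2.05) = 4.10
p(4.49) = 4.12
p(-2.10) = 4.10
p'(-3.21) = 0.14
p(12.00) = 4.06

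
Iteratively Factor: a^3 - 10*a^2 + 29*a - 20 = (a - 5)*(a^2 - 5*a + 4) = (a - 5)*(a - 4)*(a - 1)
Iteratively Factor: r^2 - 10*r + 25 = (r - 5)*(r - 5)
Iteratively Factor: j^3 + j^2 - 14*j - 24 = (j + 2)*(j^2 - j - 12) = (j + 2)*(j + 3)*(j - 4)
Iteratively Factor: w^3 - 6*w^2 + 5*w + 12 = (w - 3)*(w^2 - 3*w - 4) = (w - 4)*(w - 3)*(w + 1)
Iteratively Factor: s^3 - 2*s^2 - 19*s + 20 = (s + 4)*(s^2 - 6*s + 5) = (s - 5)*(s + 4)*(s - 1)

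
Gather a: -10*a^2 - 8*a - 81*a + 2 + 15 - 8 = -10*a^2 - 89*a + 9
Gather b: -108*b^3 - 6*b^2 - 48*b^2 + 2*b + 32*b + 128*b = -108*b^3 - 54*b^2 + 162*b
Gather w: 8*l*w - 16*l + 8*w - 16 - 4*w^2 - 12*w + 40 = -16*l - 4*w^2 + w*(8*l - 4) + 24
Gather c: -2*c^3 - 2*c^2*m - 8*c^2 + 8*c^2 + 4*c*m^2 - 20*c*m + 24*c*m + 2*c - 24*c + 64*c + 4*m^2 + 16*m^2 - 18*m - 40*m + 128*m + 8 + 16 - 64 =-2*c^3 - 2*c^2*m + c*(4*m^2 + 4*m + 42) + 20*m^2 + 70*m - 40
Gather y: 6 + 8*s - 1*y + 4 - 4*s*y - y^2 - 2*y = 8*s - y^2 + y*(-4*s - 3) + 10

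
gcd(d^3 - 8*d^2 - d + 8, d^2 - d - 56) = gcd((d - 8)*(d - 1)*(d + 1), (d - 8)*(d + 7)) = d - 8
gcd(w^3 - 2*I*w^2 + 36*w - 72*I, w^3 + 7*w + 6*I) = 1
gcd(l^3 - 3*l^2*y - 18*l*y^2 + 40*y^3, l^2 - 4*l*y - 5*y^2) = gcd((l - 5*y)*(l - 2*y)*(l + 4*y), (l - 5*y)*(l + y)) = -l + 5*y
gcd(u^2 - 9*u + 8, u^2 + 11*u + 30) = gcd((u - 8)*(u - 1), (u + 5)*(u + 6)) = 1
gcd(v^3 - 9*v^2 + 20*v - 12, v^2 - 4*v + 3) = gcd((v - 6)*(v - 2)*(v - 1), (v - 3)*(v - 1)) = v - 1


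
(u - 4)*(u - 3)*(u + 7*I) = u^3 - 7*u^2 + 7*I*u^2 + 12*u - 49*I*u + 84*I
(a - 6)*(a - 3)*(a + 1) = a^3 - 8*a^2 + 9*a + 18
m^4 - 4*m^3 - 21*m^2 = m^2*(m - 7)*(m + 3)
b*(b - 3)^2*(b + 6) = b^4 - 27*b^2 + 54*b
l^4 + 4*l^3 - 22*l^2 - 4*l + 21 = (l - 3)*(l - 1)*(l + 1)*(l + 7)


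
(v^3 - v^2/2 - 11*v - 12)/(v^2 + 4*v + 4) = (v^2 - 5*v/2 - 6)/(v + 2)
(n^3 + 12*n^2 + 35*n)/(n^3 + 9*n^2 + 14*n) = (n + 5)/(n + 2)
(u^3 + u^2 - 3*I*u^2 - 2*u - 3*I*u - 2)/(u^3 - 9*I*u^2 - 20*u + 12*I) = (u + 1)/(u - 6*I)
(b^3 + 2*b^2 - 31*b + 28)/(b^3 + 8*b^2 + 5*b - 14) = (b - 4)/(b + 2)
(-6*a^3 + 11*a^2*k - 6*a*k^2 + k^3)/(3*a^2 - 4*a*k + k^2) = -2*a + k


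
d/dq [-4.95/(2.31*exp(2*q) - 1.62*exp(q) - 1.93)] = (22.869*exp(q) - 8.019)*exp(q)/(-2.31*exp(2*q) + 1.62*exp(q) + 1.93)^2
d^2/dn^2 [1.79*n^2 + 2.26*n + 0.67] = 3.58000000000000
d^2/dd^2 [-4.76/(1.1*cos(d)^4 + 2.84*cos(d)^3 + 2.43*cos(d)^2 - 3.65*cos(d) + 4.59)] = (-4.17290288947594*(1 - cos(d)^2)^2 + 2.05124759321909*sin(d)^6 - 0.172125104910963*cos(d)^8 - 0.638818855271823*cos(d)^7 + 1.33584017886953*cos(d)^6 + 0.122619577578048*cos(d)^5 + 2.11856220100899*cos(d)^3 - 2.69049942848106*cos(d)^2 - 1.31746920240891*cos(d) + 2.16021985488607)/(-0.135467980295567*(1 - cos(d)^2)^2 - 0.349753694581281*cos(d)^3 - 0.570197044334976*cos(d)^2 + 0.449507389162562*cos(d) - 0.429802955665024)^3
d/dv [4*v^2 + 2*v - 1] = 8*v + 2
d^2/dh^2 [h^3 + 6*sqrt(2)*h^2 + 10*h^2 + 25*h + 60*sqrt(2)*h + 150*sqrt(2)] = 6*h + 12*sqrt(2) + 20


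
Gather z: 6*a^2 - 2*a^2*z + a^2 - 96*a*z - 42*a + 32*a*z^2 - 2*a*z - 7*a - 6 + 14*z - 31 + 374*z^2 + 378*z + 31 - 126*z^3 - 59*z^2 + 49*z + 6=7*a^2 - 49*a - 126*z^3 + z^2*(32*a + 315) + z*(-2*a^2 - 98*a + 441)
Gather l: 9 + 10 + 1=20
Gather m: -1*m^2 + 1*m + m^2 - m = 0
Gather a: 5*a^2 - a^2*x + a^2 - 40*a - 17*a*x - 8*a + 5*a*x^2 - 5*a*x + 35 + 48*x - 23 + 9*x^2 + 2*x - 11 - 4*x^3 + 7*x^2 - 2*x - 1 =a^2*(6 - x) + a*(5*x^2 - 22*x - 48) - 4*x^3 + 16*x^2 + 48*x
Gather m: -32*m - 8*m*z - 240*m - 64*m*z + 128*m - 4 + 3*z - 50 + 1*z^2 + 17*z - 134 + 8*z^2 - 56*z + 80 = m*(-72*z - 144) + 9*z^2 - 36*z - 108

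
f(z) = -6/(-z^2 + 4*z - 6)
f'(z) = -6*(2*z - 4)/(-z^2 + 4*z - 6)^2 = 12*(2 - z)/(z^2 - 4*z + 6)^2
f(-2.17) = 0.31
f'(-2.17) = 0.13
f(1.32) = 2.44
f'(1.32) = 1.35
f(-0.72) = 0.64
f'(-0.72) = 0.37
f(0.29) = 1.22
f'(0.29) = 0.85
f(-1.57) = 0.41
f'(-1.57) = 0.20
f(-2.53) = 0.27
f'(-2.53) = 0.11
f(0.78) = 1.72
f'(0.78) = 1.20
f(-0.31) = 0.82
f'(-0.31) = 0.52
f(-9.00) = 0.05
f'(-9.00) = 0.01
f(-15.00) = 0.02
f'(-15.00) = 0.00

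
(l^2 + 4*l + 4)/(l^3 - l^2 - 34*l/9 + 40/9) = 9*(l + 2)/(9*l^2 - 27*l + 20)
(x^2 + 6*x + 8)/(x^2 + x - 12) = (x + 2)/(x - 3)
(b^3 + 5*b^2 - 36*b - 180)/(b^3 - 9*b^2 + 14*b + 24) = (b^2 + 11*b + 30)/(b^2 - 3*b - 4)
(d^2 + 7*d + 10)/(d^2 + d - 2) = (d + 5)/(d - 1)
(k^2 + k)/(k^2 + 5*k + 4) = k/(k + 4)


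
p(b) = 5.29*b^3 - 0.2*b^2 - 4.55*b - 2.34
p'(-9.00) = 1284.52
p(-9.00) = -3834.00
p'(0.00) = -4.55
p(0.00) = -2.34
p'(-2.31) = 81.06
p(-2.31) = -58.10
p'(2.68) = 108.36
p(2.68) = 85.86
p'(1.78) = 45.02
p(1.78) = 18.76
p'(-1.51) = 32.24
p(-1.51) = -14.14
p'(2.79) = 117.87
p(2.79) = 98.29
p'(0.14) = -4.29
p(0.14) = -2.97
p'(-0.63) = 2.00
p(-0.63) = -0.88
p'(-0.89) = 8.38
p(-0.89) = -2.18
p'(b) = 15.87*b^2 - 0.4*b - 4.55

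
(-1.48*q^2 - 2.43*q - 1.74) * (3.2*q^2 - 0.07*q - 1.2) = -4.736*q^4 - 7.6724*q^3 - 3.6219*q^2 + 3.0378*q + 2.088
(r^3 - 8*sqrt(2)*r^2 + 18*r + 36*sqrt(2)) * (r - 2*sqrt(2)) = r^4 - 10*sqrt(2)*r^3 + 50*r^2 - 144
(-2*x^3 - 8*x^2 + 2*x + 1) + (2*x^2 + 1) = -2*x^3 - 6*x^2 + 2*x + 2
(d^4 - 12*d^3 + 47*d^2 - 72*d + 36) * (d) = d^5 - 12*d^4 + 47*d^3 - 72*d^2 + 36*d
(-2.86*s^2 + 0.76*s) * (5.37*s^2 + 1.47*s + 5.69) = -15.3582*s^4 - 0.123*s^3 - 15.1562*s^2 + 4.3244*s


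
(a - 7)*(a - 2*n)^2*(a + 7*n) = a^4 + 3*a^3*n - 7*a^3 - 24*a^2*n^2 - 21*a^2*n + 28*a*n^3 + 168*a*n^2 - 196*n^3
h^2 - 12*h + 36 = (h - 6)^2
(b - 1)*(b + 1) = b^2 - 1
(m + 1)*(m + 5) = m^2 + 6*m + 5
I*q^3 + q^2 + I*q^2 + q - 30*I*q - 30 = (q - 5)*(q + 6)*(I*q + 1)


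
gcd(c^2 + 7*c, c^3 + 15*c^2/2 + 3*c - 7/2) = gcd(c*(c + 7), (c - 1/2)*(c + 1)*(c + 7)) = c + 7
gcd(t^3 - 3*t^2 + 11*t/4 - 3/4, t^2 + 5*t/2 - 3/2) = t - 1/2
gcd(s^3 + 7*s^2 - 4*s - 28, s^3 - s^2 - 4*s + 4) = s^2 - 4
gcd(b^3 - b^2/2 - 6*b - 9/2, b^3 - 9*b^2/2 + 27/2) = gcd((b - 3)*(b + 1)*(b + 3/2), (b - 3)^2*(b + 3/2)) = b^2 - 3*b/2 - 9/2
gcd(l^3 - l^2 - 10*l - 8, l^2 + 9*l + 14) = l + 2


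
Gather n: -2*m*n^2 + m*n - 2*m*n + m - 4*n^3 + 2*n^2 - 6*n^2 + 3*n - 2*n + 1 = m - 4*n^3 + n^2*(-2*m - 4) + n*(1 - m) + 1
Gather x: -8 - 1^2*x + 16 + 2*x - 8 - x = 0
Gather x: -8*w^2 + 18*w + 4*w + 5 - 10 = -8*w^2 + 22*w - 5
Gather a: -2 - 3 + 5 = 0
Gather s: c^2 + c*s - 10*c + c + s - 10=c^2 - 9*c + s*(c + 1) - 10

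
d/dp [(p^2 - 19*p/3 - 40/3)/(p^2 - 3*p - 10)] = 10*(p^2 + 2*p + 7)/(3*(p^4 - 6*p^3 - 11*p^2 + 60*p + 100))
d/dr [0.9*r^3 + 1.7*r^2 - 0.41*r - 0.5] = 2.7*r^2 + 3.4*r - 0.41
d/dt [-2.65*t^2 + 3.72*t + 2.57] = 3.72 - 5.3*t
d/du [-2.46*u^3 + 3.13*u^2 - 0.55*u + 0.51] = -7.38*u^2 + 6.26*u - 0.55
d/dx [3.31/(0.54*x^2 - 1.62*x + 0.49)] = (5.3622 - 3.5748*x)/(0.54*x^2 - 1.62*x + 0.49)^2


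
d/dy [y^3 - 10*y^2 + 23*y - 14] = 3*y^2 - 20*y + 23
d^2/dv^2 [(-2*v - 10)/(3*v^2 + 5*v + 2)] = 4*(-(v + 5)*(6*v + 5)^2 + (9*v + 20)*(3*v^2 + 5*v + 2))/(3*v^2 + 5*v + 2)^3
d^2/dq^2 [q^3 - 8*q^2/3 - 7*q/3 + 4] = 6*q - 16/3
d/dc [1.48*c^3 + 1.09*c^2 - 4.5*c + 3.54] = 4.44*c^2 + 2.18*c - 4.5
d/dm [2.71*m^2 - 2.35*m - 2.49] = 5.42*m - 2.35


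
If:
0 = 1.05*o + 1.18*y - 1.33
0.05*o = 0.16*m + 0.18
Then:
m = -0.351190476190476*y - 0.729166666666667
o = 1.26666666666667 - 1.12380952380952*y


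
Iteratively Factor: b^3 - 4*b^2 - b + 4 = (b - 4)*(b^2 - 1) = (b - 4)*(b - 1)*(b + 1)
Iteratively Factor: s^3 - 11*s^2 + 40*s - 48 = (s - 4)*(s^2 - 7*s + 12) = (s - 4)*(s - 3)*(s - 4)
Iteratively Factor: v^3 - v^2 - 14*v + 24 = (v + 4)*(v^2 - 5*v + 6) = (v - 3)*(v + 4)*(v - 2)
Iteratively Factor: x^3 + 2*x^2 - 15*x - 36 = (x - 4)*(x^2 + 6*x + 9) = (x - 4)*(x + 3)*(x + 3)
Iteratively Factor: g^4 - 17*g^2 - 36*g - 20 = (g + 2)*(g^3 - 2*g^2 - 13*g - 10) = (g - 5)*(g + 2)*(g^2 + 3*g + 2) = (g - 5)*(g + 2)^2*(g + 1)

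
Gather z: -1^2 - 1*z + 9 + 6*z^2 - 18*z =6*z^2 - 19*z + 8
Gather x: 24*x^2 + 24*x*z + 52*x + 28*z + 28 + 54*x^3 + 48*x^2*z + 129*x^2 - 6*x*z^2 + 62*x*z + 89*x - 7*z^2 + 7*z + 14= 54*x^3 + x^2*(48*z + 153) + x*(-6*z^2 + 86*z + 141) - 7*z^2 + 35*z + 42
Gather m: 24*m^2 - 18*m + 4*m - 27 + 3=24*m^2 - 14*m - 24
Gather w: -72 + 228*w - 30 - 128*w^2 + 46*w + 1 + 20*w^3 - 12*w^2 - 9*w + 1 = 20*w^3 - 140*w^2 + 265*w - 100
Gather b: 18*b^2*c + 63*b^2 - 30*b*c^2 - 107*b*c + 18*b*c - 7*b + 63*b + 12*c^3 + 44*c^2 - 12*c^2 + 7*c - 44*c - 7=b^2*(18*c + 63) + b*(-30*c^2 - 89*c + 56) + 12*c^3 + 32*c^2 - 37*c - 7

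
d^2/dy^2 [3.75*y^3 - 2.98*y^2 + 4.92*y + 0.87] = 22.5*y - 5.96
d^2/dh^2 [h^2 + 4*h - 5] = 2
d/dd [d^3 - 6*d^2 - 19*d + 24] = 3*d^2 - 12*d - 19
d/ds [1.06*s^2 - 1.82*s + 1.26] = 2.12*s - 1.82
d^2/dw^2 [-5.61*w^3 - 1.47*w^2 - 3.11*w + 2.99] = -33.66*w - 2.94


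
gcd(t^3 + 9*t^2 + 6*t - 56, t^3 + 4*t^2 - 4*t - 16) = t^2 + 2*t - 8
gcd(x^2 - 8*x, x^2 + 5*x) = x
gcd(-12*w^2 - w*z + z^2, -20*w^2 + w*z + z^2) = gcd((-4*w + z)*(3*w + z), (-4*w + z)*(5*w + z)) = -4*w + z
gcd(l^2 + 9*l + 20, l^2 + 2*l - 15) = l + 5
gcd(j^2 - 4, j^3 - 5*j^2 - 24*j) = 1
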